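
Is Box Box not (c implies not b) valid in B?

Tableau for the negation not Box Box not (c implies not b):
1. not Box Box not (c implies not b), 0
2. not Box not (c implies not b), 1
3. c implies not b, 2
4. not b, 2
Accessibility: 0R0, 0R1, 1R0, 1R1, 1R2, 2R1, 2R2
The negation has an open branch (countermodel exists).

Not valid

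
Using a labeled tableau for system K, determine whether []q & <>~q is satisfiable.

1. []q & <>~q, 0
2. []q, 0
3. <>~q, 0
4. ~q, 1
5. q, 1
Accessibility: 0R1
Branch closes: q and ~q both at 1.
(One branch shown.) All branches close.

Unsatisfiable (every branch closes)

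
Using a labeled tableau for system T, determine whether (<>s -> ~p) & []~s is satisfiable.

Satisfiable (open branch found)

1. (<>s -> ~p) & []~s, 0
2. <>s -> ~p, 0
3. []~s, 0
4. ~s, 0
5. ~p, 0
Accessibility: 0R0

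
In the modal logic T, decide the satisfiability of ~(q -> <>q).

1. ~(q -> <>q), 0
2. q, 0
3. ~<>q, 0
4. ~q, 0
Accessibility: 0R0
Branch closes: q and ~q both at 0.
All branches of the tableau close; one closing branch shown above.

No, unsatisfiable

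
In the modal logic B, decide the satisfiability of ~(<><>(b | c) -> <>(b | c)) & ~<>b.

Satisfiable

1. ~(<><>(b | c) -> <>(b | c)) & ~<>b, w0
2. ~(<><>(b | c) -> <>(b | c)), w0   [&-rule on 1]
3. ~<>b, w0   [&-rule on 1]
4. <><>(b | c), w0   [~->-rule on 2]
5. ~<>(b | c), w0   [~->-rule on 2]
6. ~b, w0   [~<>-rule on 3 via w0Rw0]
7. ~(b | c), w0   [~<>-rule on 5 via w0Rw0]
8. ~c, w0   [~|-rule on 7]
9. <>(b | c), w1   [<>-rule on 4: fresh world w1, w0Rw1]
10. ~b, w1   [~<>-rule on 3 via w0Rw1]
11. ~(b | c), w1   [~<>-rule on 5 via w0Rw1]
12. ~c, w1   [~|-rule on 11]
13. b | c, w2   [<>-rule on 9: fresh world w2, w1Rw2]
14. c, w2   [|-rule on 13 (branches; this branch)]
Accessibility: w0Rw0, w0Rw1, w1Rw0, w1Rw1, w1Rw2, w2Rw1, w2Rw2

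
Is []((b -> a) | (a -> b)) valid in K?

Tableau for the negation ~[]((b -> a) | (a -> b)):
1. ~[]((b -> a) | (a -> b)), w0
2. ~((b -> a) | (a -> b)), w1
3. ~(b -> a), w1
4. ~(a -> b), w1
5. b, w1
6. ~a, w1
7. a, w1
8. ~b, w1
Accessibility: w0Rw1
Branch closes: a and ~a both at w1.
Every branch of the negation's tableau closes; the branch above is one of them.

Valid in K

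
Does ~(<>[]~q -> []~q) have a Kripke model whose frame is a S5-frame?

Unsatisfiable (every branch closes)

1. ~(<>[]~q -> []~q), u
2. <>[]~q, u
3. ~[]~q, u
4. []~q, v
5. ~q, u
6. ~q, v
7. q, w
8. ~q, w
Accessibility: uRu, uRv, uRw, vRu, vRv, vRw, wRu, wRv, wRw
Branch closes: q and ~q both at w.
(One branch shown.) All branches close.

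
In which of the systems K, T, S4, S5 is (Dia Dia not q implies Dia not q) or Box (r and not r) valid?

S4, S5

S4-tableau for the negation not ((Dia Dia not q implies Dia not q) or Box (r and not r)):
1. not ((Dia Dia not q implies Dia not q) or Box (r and not r)), w0
2. not (Dia Dia not q implies Dia not q), w0
3. not Box (r and not r), w0
4. Dia Dia not q, w0
5. not Dia not q, w0
6. q, w0
7. not (r and not r), w1
8. q, w1
9. r, w1
10. Dia not q, w2
11. q, w2
12. not q, w3
13. q, w3
Accessibility: w0Rw0, w0Rw1, w0Rw2, w0Rw3, w1Rw1, w2Rw2, w2Rw3, w3Rw3
Branch closes: q and not q both at w3.
Every branch closes (one shown): valid in S4, hence also in S5 (every theorem of S4 is a theorem of S5).
T-tableau for the negation not ((Dia Dia not q implies Dia not q) or Box (r and not r)):
1. not ((Dia Dia not q implies Dia not q) or Box (r and not r)), w0
2. not (Dia Dia not q implies Dia not q), w0
3. not Box (r and not r), w0
4. Dia Dia not q, w0
5. not Dia not q, w0
6. q, w0
7. not (r and not r), w1
8. q, w1
9. r, w1
10. Dia not q, w2
11. q, w2
12. not q, w3
Accessibility: w0Rw0, w0Rw1, w0Rw2, w1Rw1, w2Rw2, w2Rw3, w3Rw3
Complete open branch: countermodel on a T-frame, so not valid in T, nor in K (the same frame is also a K-frame).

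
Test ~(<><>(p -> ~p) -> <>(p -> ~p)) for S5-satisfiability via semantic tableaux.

1. ~(<><>(p -> ~p) -> <>(p -> ~p)), w0
2. <><>(p -> ~p), w0
3. ~<>(p -> ~p), w0
4. ~(p -> ~p), w0
5. p, w0
6. <>(p -> ~p), w1
7. ~(p -> ~p), w1
8. p, w1
9. p -> ~p, w2
10. ~(p -> ~p), w2
11. p, w2
12. ~p, w2
Accessibility: w0Rw0, w0Rw1, w0Rw2, w1Rw0, w1Rw1, w1Rw2, w2Rw0, w2Rw1, w2Rw2
Branch closes: p and ~p both at w2.
Every branch closes; the branch above is one of them.

Unsatisfiable (every branch closes)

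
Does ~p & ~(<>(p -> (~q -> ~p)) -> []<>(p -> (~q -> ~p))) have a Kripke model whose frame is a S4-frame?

1. ~p & ~(<>(p -> (~q -> ~p)) -> []<>(p -> (~q -> ~p))), 0
2. ~p, 0
3. ~(<>(p -> (~q -> ~p)) -> []<>(p -> (~q -> ~p))), 0
4. <>(p -> (~q -> ~p)), 0
5. ~[]<>(p -> (~q -> ~p)), 0
6. p -> (~q -> ~p), 1
7. ~q -> ~p, 1
8. ~p, 1
9. ~<>(p -> (~q -> ~p)), 2
10. ~(p -> (~q -> ~p)), 2
11. p, 2
12. ~(~q -> ~p), 2
13. ~q, 2
Accessibility: 0R0, 0R1, 0R2, 1R1, 2R2

Satisfiable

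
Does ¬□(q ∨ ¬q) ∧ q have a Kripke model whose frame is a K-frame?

Unsatisfiable

1. ¬□(q ∨ ¬q) ∧ q, 0
2. ¬□(q ∨ ¬q), 0
3. q, 0
4. ¬(q ∨ ¬q), 1
5. ¬q, 1
6. q, 1
Accessibility: 0R1
Branch closes: q and ¬q both at 1.
Every branch closes; the branch above is one of them.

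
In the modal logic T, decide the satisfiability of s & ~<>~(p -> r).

1. s & ~<>~(p -> r), u
2. s, u
3. ~<>~(p -> r), u
4. p -> r, u
5. r, u
Accessibility: uRu

Yes, satisfiable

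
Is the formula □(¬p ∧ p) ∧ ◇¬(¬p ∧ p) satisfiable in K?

1. □(¬p ∧ p) ∧ ◇¬(¬p ∧ p), 0
2. □(¬p ∧ p), 0
3. ◇¬(¬p ∧ p), 0
4. ¬(¬p ∧ p), 1
5. ¬p ∧ p, 1
6. ¬p, 1
7. p, 1
Accessibility: 0R1
Branch closes: p and ¬p both at 1.
All branches of the tableau close; one closing branch shown above.

No, unsatisfiable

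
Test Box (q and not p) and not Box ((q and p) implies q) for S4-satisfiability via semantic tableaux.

Unsatisfiable

1. Box (q and not p) and not Box ((q and p) implies q), u
2. Box (q and not p), u   [and-rule on 1]
3. not Box ((q and p) implies q), u   [and-rule on 1]
4. q and not p, u   [Box-rule on 2 via uRu]
5. q, u   [and-rule on 4]
6. not p, u   [and-rule on 4]
7. not ((q and p) implies q), v   [neg-Box-rule on 3: fresh world v, uRv]
8. q and p, v   [neg-implies-rule on 7]
9. not q, v   [neg-implies-rule on 7]
10. q, v   [and-rule on 8]
11. p, v   [and-rule on 8]
Accessibility: uRu, uRv, vRv
Branch closes: q and not q both at v.
All branches of the tableau close; one closing branch shown above.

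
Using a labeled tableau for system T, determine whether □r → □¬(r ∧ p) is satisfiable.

1. □r → □¬(r ∧ p), u
2. □¬(r ∧ p), u
3. ¬(r ∧ p), u
4. ¬p, u
Accessibility: uRu

Satisfiable (open branch found)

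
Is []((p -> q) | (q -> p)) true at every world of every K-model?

Valid

Tableau for the negation ~[]((p -> q) | (q -> p)):
1. ~[]((p -> q) | (q -> p)), u
2. ~((p -> q) | (q -> p)), v
3. ~(p -> q), v
4. ~(q -> p), v
5. p, v
6. ~q, v
7. q, v
8. ~p, v
Accessibility: uRv
Branch closes: q and ~q both at v.
All branches of the negation close; one closing branch shown above.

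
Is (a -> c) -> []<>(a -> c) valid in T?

Tableau for the negation ~((a -> c) -> []<>(a -> c)):
1. ~((a -> c) -> []<>(a -> c)), 0
2. a -> c, 0   [~->-rule on 1]
3. ~[]<>(a -> c), 0   [~->-rule on 1]
4. c, 0   [->-rule on 2 (branches; this branch)]
5. ~<>(a -> c), 1   [~[]-rule on 3: fresh world 1, 0R1]
6. ~(a -> c), 1   [~<>-rule on 5 via 1R1]
7. a, 1   [~->-rule on 6]
8. ~c, 1   [~->-rule on 6]
Accessibility: 0R0, 0R1, 1R1
The negation has an open branch (countermodel exists).

No, not valid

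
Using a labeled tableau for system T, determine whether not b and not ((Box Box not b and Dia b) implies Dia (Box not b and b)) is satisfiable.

Unsatisfiable (every branch closes)

1. not b and not ((Box Box not b and Dia b) implies Dia (Box not b and b)), w0
2. not b, w0
3. not ((Box Box not b and Dia b) implies Dia (Box not b and b)), w0
4. Box Box not b and Dia b, w0
5. not Dia (Box not b and b), w0
6. Box Box not b, w0
7. Dia b, w0
8. not (Box not b and b), w0
9. Box not b, w0
10. b, w1
11. not (Box not b and b), w1
12. Box not b, w1
13. not b, w1
Accessibility: w0Rw0, w0Rw1, w1Rw1
Branch closes: b and not b both at w1.
(One branch shown.) All branches close.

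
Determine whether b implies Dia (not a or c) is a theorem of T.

Invalid (countermodel exists)

Tableau for the negation not (b implies Dia (not a or c)):
1. not (b implies Dia (not a or c)), u
2. b, u   [neg-implies-rule on 1]
3. not Dia (not a or c), u   [neg-implies-rule on 1]
4. not (not a or c), u   [neg-Dia-rule on 3 via uRu]
5. a, u   [neg-or-rule on 4]
6. not c, u   [neg-or-rule on 4]
Accessibility: uRu
The negation has an open branch (countermodel exists).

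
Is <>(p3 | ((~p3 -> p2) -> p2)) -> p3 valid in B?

Invalid (countermodel exists)

Tableau for the negation ~(<>(p3 | ((~p3 -> p2) -> p2)) -> p3):
1. ~(<>(p3 | ((~p3 -> p2) -> p2)) -> p3), 0
2. <>(p3 | ((~p3 -> p2) -> p2)), 0   [~->-rule on 1]
3. ~p3, 0   [~->-rule on 1]
4. p3 | ((~p3 -> p2) -> p2), 1   [<>-rule on 2: fresh world 1, 0R1]
5. (~p3 -> p2) -> p2, 1   [|-rule on 4 (branches; this branch)]
6. p2, 1   [->-rule on 5 (branches; this branch)]
Accessibility: 0R0, 0R1, 1R0, 1R1
The negation has an open branch (countermodel exists).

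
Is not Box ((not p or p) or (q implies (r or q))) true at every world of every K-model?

Invalid (countermodel exists)

Tableau for the negation Box ((not p or p) or (q implies (r or q))):
1. Box ((not p or p) or (q implies (r or q))), u
The negation has an open branch (countermodel exists).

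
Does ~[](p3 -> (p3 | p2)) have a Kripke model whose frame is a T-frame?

1. ~[](p3 -> (p3 | p2)), u
2. ~(p3 -> (p3 | p2)), v
3. p3, v
4. ~(p3 | p2), v
5. ~p3, v
6. ~p2, v
Accessibility: uRu, uRv, vRv
Branch closes: p3 and ~p3 both at v.
(One branch shown.) All branches close.

No, unsatisfiable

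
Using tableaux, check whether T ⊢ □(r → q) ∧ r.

Invalid (countermodel exists)

Tableau for the negation ¬(□(r → q) ∧ r):
1. ¬(□(r → q) ∧ r), 0
2. ¬r, 0
Accessibility: 0R0
The negation has an open branch (countermodel exists).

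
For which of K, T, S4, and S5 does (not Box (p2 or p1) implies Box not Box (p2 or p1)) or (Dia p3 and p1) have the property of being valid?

S5

S5-tableau for the negation not ((not Box (p2 or p1) implies Box not Box (p2 or p1)) or (Dia p3 and p1)):
1. not ((not Box (p2 or p1) implies Box not Box (p2 or p1)) or (Dia p3 and p1)), w0
2. not (not Box (p2 or p1) implies Box not Box (p2 or p1)), w0
3. not (Dia p3 and p1), w0
4. not Box (p2 or p1), w0
5. not Box not Box (p2 or p1), w0
6. not Dia p3, w0
7. not p3, w0
8. not (p2 or p1), w1
9. not p2, w1
10. not p1, w1
11. not p3, w1
12. Box (p2 or p1), w2
13. not p3, w2
14. p2 or p1, w0
15. p2 or p1, w1
16. p2 or p1, w2
17. p1, w0
18. p1, w1
Accessibility: w0Rw0, w0Rw1, w0Rw2, w1Rw0, w1Rw1, w1Rw2, w2Rw0, w2Rw1, w2Rw2
Branch closes: p1 and not p1 both at w1.
Every branch closes (one shown): valid in S5.
S4-tableau for the negation not ((not Box (p2 or p1) implies Box not Box (p2 or p1)) or (Dia p3 and p1)):
1. not ((not Box (p2 or p1) implies Box not Box (p2 or p1)) or (Dia p3 and p1)), w0
2. not (not Box (p2 or p1) implies Box not Box (p2 or p1)), w0
3. not (Dia p3 and p1), w0
4. not Box (p2 or p1), w0
5. not Box not Box (p2 or p1), w0
6. not p1, w0
7. not (p2 or p1), w1
8. not p2, w1
9. not p1, w1
10. Box (p2 or p1), w2
11. p2 or p1, w2
12. p1, w2
Accessibility: w0Rw0, w0Rw1, w0Rw2, w1Rw1, w2Rw2
Complete open branch: countermodel on an S4-frame, so not valid in S4, nor in K, T (the same frame is also a K-frame and a T-frame).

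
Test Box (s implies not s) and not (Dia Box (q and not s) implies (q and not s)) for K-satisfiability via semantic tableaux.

1. Box (s implies not s) and not (Dia Box (q and not s) implies (q and not s)), 0
2. Box (s implies not s), 0
3. not (Dia Box (q and not s) implies (q and not s)), 0
4. Dia Box (q and not s), 0
5. not (q and not s), 0
6. s, 0
7. Box (q and not s), 1
8. s implies not s, 1
9. not s, 1
Accessibility: 0R1

Satisfiable (open branch found)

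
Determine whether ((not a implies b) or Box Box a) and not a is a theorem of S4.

Not valid

Tableau for the negation not (((not a implies b) or Box Box a) and not a):
1. not (((not a implies b) or Box Box a) and not a), 0
2. a, 0
Accessibility: 0R0
The negation has an open branch (countermodel exists).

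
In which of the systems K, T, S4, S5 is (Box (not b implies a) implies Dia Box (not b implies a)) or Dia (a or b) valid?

T, S4, S5

T-tableau for the negation not ((Box (not b implies a) implies Dia Box (not b implies a)) or Dia (a or b)):
1. not ((Box (not b implies a) implies Dia Box (not b implies a)) or Dia (a or b)), 0
2. not (Box (not b implies a) implies Dia Box (not b implies a)), 0   [neg-or-rule on 1]
3. not Dia (a or b), 0   [neg-or-rule on 1]
4. Box (not b implies a), 0   [neg-implies-rule on 2]
5. not Dia Box (not b implies a), 0   [neg-implies-rule on 2]
6. not (a or b), 0   [neg-Dia-rule on 3 via 0R0]
7. not a, 0   [neg-or-rule on 6]
8. not b, 0   [neg-or-rule on 6]
9. not b implies a, 0   [Box-rule on 4 via 0R0]
10. not Box (not b implies a), 0   [neg-Dia-rule on 5 via 0R0]
11. a, 0   [implies-rule on 9 (branches; this branch)]
Accessibility: 0R0
Branch closes: a and not a both at 0.
Every branch closes (one shown): valid in T, hence also in S4, S5 (every theorem of T is a theorem of S4 and S5).
K-tableau for the negation not ((Box (not b implies a) implies Dia Box (not b implies a)) or Dia (a or b)):
1. not ((Box (not b implies a) implies Dia Box (not b implies a)) or Dia (a or b)), 0
2. not (Box (not b implies a) implies Dia Box (not b implies a)), 0   [neg-or-rule on 1]
3. not Dia (a or b), 0   [neg-or-rule on 1]
4. Box (not b implies a), 0   [neg-implies-rule on 2]
5. not Dia Box (not b implies a), 0   [neg-implies-rule on 2]
Complete open branch: countermodel on a K-frame, so not valid in K.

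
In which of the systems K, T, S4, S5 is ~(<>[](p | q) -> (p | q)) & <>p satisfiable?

K, T, S4

S4-tableau for the formula:
1. ~(<>[](p | q) -> (p | q)) & <>p, 0
2. ~(<>[](p | q) -> (p | q)), 0   [&-rule on 1]
3. <>p, 0   [&-rule on 1]
4. <>[](p | q), 0   [~->-rule on 2]
5. ~(p | q), 0   [~->-rule on 2]
6. ~p, 0   [~|-rule on 5]
7. ~q, 0   [~|-rule on 5]
8. p, 1   [<>-rule on 3: fresh world 1, 0R1]
9. [](p | q), 2   [<>-rule on 4: fresh world 2, 0R2]
10. p | q, 2   [[]-rule on 9 via 2R2]
11. q, 2   [|-rule on 10 (branches; this branch)]
Accessibility: 0R0, 0R1, 0R2, 1R1, 2R2
Complete open branch: satisfiable in S4, hence also in K, T (this S4-model is also a K-model and a T-model).
S5-tableau for the formula:
1. ~(<>[](p | q) -> (p | q)) & <>p, 0
2. ~(<>[](p | q) -> (p | q)), 0   [&-rule on 1]
3. <>p, 0   [&-rule on 1]
4. <>[](p | q), 0   [~->-rule on 2]
5. ~(p | q), 0   [~->-rule on 2]
6. ~p, 0   [~|-rule on 5]
7. ~q, 0   [~|-rule on 5]
8. p, 1   [<>-rule on 3: fresh world 1, 0R1]
9. [](p | q), 2   [<>-rule on 4: fresh world 2, 0R2]
10. p | q, 0   [[]-rule on 9 via 2R0]
11. p | q, 1   [[]-rule on 9 via 2R1]
12. p | q, 2   [[]-rule on 9 via 2R2]
13. q, 0   [|-rule on 10 (branches; this branch)]
Accessibility: 0R0, 0R1, 0R2, 1R0, 1R1, 1R2, 2R0, 2R1, 2R2
Branch closes: q and ~q both at 0.
Every branch closes (one shown): unsatisfiable in S5.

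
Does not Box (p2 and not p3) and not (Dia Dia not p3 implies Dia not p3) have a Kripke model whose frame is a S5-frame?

1. not Box (p2 and not p3) and not (Dia Dia not p3 implies Dia not p3), u
2. not Box (p2 and not p3), u   [and-rule on 1]
3. not (Dia Dia not p3 implies Dia not p3), u   [and-rule on 1]
4. Dia Dia not p3, u   [neg-implies-rule on 3]
5. not Dia not p3, u   [neg-implies-rule on 3]
6. p3, u   [neg-Dia-rule on 5 via uRu]
7. not (p2 and not p3), v   [neg-Box-rule on 2: fresh world v, uRv]
8. p3, v   [neg-Dia-rule on 5 via uRv]
9. Dia not p3, w   [Dia-rule on 4: fresh world w, uRw]
10. p3, w   [neg-Dia-rule on 5 via uRw]
11. not p3, x   [Dia-rule on 9: fresh world x, wRx]
12. p3, x   [neg-Dia-rule on 5 via uRx]
Accessibility: uRu, uRv, uRw, uRx, vRu, vRv, vRw, vRx, wRu, wRv, wRw, wRx, xRu, xRv, xRw, xRx
Branch closes: p3 and not p3 both at x.
All branches of the tableau close; one closing branch shown above.

Unsatisfiable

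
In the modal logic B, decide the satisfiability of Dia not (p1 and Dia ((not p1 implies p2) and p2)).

1. Dia not (p1 and Dia ((not p1 implies p2) and p2)), w0
2. not (p1 and Dia ((not p1 implies p2) and p2)), w1   [Dia-rule on 1: fresh world w1, w0Rw1]
3. not Dia ((not p1 implies p2) and p2), w1   [neg-and-rule on 2 (branches; this branch)]
4. not ((not p1 implies p2) and p2), w0   [neg-Dia-rule on 3 via w1Rw0]
5. not ((not p1 implies p2) and p2), w1   [neg-Dia-rule on 3 via w1Rw1]
6. not p2, w0   [neg-and-rule on 4 (branches; this branch)]
7. not p2, w1   [neg-and-rule on 5 (branches; this branch)]
Accessibility: w0Rw0, w0Rw1, w1Rw0, w1Rw1

Satisfiable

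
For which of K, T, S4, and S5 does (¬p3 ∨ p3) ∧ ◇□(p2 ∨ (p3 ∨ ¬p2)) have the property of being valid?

T, S4, S5

T-tableau for the negation ¬((¬p3 ∨ p3) ∧ ◇□(p2 ∨ (p3 ∨ ¬p2))):
1. ¬((¬p3 ∨ p3) ∧ ◇□(p2 ∨ (p3 ∨ ¬p2))), w0
2. ¬◇□(p2 ∨ (p3 ∨ ¬p2)), w0
3. ¬□(p2 ∨ (p3 ∨ ¬p2)), w0
4. ¬(p2 ∨ (p3 ∨ ¬p2)), w1
5. ¬p2, w1
6. ¬(p3 ∨ ¬p2), w1
7. ¬p3, w1
8. p2, w1
Accessibility: w0Rw0, w0Rw1, w1Rw1
Branch closes: p2 and ¬p2 both at w1.
Every branch closes (one shown): valid in T, hence also in S4, S5 (every theorem of T is a theorem of S4 and S5).
K-tableau for the negation ¬((¬p3 ∨ p3) ∧ ◇□(p2 ∨ (p3 ∨ ¬p2))):
1. ¬((¬p3 ∨ p3) ∧ ◇□(p2 ∨ (p3 ∨ ¬p2))), w0
2. ¬◇□(p2 ∨ (p3 ∨ ¬p2)), w0
Complete open branch: countermodel on a K-frame, so not valid in K.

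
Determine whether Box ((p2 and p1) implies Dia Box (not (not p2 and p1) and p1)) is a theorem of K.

Not valid

Tableau for the negation not Box ((p2 and p1) implies Dia Box (not (not p2 and p1) and p1)):
1. not Box ((p2 and p1) implies Dia Box (not (not p2 and p1) and p1)), u
2. not ((p2 and p1) implies Dia Box (not (not p2 and p1) and p1)), v   [neg-Box-rule on 1: fresh world v, uRv]
3. p2 and p1, v   [neg-implies-rule on 2]
4. not Dia Box (not (not p2 and p1) and p1), v   [neg-implies-rule on 2]
5. p2, v   [and-rule on 3]
6. p1, v   [and-rule on 3]
Accessibility: uRv
The negation has an open branch (countermodel exists).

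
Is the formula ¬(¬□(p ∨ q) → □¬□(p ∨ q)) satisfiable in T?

Satisfiable

1. ¬(¬□(p ∨ q) → □¬□(p ∨ q)), w0
2. ¬□(p ∨ q), w0
3. ¬□¬□(p ∨ q), w0
4. ¬(p ∨ q), w1
5. ¬p, w1
6. ¬q, w1
7. □(p ∨ q), w2
8. p ∨ q, w2
9. q, w2
Accessibility: w0Rw0, w0Rw1, w0Rw2, w1Rw1, w2Rw2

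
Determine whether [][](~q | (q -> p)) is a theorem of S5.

Not valid

Tableau for the negation ~[][](~q | (q -> p)):
1. ~[][](~q | (q -> p)), w0
2. ~[](~q | (q -> p)), w1   [~[]-rule on 1: fresh world w1, w0Rw1]
3. ~(~q | (q -> p)), w2   [~[]-rule on 2: fresh world w2, w1Rw2]
4. q, w2   [~|-rule on 3]
5. ~(q -> p), w2   [~|-rule on 3]
6. ~p, w2   [~->-rule on 5]
Accessibility: w0Rw0, w0Rw1, w0Rw2, w1Rw0, w1Rw1, w1Rw2, w2Rw0, w2Rw1, w2Rw2
The negation has an open branch (countermodel exists).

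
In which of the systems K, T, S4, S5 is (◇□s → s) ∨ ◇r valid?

S5

S5-tableau for the negation ¬((◇□s → s) ∨ ◇r):
1. ¬((◇□s → s) ∨ ◇r), 0
2. ¬(◇□s → s), 0
3. ¬◇r, 0
4. ◇□s, 0
5. ¬s, 0
6. ¬r, 0
7. □s, 1
8. ¬r, 1
9. s, 0
Accessibility: 0R0, 0R1, 1R0, 1R1
Branch closes: s and ¬s both at 0.
Every branch closes (one shown): valid in S5.
S4-tableau for the negation ¬((◇□s → s) ∨ ◇r):
1. ¬((◇□s → s) ∨ ◇r), 0
2. ¬(◇□s → s), 0
3. ¬◇r, 0
4. ◇□s, 0
5. ¬s, 0
6. ¬r, 0
7. □s, 1
8. ¬r, 1
9. s, 1
Accessibility: 0R0, 0R1, 1R1
Complete open branch: countermodel on an S4-frame, so not valid in S4, nor in K, T (the same frame is also a K-frame and a T-frame).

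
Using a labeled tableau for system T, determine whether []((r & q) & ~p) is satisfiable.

1. []((r & q) & ~p), w0
2. (r & q) & ~p, w0
3. r & q, w0
4. ~p, w0
5. r, w0
6. q, w0
Accessibility: w0Rw0

Yes, satisfiable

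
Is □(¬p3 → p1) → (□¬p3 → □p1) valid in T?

Yes, valid

Tableau for the negation ¬(□(¬p3 → p1) → (□¬p3 → □p1)):
1. ¬(□(¬p3 → p1) → (□¬p3 → □p1)), u
2. □(¬p3 → p1), u   [¬→-rule on 1]
3. ¬(□¬p3 → □p1), u   [¬→-rule on 1]
4. □¬p3, u   [¬→-rule on 3]
5. ¬□p1, u   [¬→-rule on 3]
6. ¬p3 → p1, u   [□-rule on 2 via uRu]
7. ¬p3, u   [□-rule on 4 via uRu]
8. p1, u   [→-rule on 6 (branches; this branch)]
9. ¬p1, v   [¬□-rule on 5: fresh world v, uRv]
10. ¬p3 → p1, v   [□-rule on 2 via uRv]
11. ¬p3, v   [□-rule on 4 via uRv]
12. p1, v   [→-rule on 10 (branches; this branch)]
Accessibility: uRu, uRv, vRv
Branch closes: p1 and ¬p1 both at v.
All branches of the negation close; one closing branch shown above.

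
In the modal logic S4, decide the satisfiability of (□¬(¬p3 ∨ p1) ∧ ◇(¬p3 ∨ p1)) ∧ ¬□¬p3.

1. (□¬(¬p3 ∨ p1) ∧ ◇(¬p3 ∨ p1)) ∧ ¬□¬p3, 0
2. □¬(¬p3 ∨ p1) ∧ ◇(¬p3 ∨ p1), 0   [∧-rule on 1]
3. ¬□¬p3, 0   [∧-rule on 1]
4. □¬(¬p3 ∨ p1), 0   [∧-rule on 2]
5. ◇(¬p3 ∨ p1), 0   [∧-rule on 2]
6. ¬(¬p3 ∨ p1), 0   [□-rule on 4 via 0R0]
7. p3, 0   [¬∨-rule on 6]
8. ¬p1, 0   [¬∨-rule on 6]
9. p3, 1   [¬□-rule on 3: fresh world 1, 0R1]
10. ¬(¬p3 ∨ p1), 1   [□-rule on 4 via 0R1]
11. ¬p1, 1   [¬∨-rule on 10]
12. ¬p3 ∨ p1, 2   [◇-rule on 5: fresh world 2, 0R2]
13. ¬(¬p3 ∨ p1), 2   [□-rule on 4 via 0R2]
14. p3, 2   [¬∨-rule on 13]
15. ¬p1, 2   [¬∨-rule on 13]
16. p1, 2   [∨-rule on 12 (branches; this branch)]
Accessibility: 0R0, 0R1, 0R2, 1R1, 2R2
Branch closes: p1 and ¬p1 both at 2.
Every branch closes; the branch above is one of them.

Unsatisfiable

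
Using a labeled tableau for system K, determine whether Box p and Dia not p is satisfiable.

Unsatisfiable

1. Box p and Dia not p, 0
2. Box p, 0   [and-rule on 1]
3. Dia not p, 0   [and-rule on 1]
4. not p, 1   [Dia-rule on 3: fresh world 1, 0R1]
5. p, 1   [Box-rule on 2 via 0R1]
Accessibility: 0R1
Branch closes: p and not p both at 1.
(One branch shown.) All branches close.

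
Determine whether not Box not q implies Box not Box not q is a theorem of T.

Tableau for the negation not (not Box not q implies Box not Box not q):
1. not (not Box not q implies Box not Box not q), u
2. not Box not q, u
3. not Box not Box not q, u
4. q, v
5. Box not q, w
6. not q, w
Accessibility: uRu, uRv, uRw, vRv, wRw
The negation has an open branch (countermodel exists).

Not valid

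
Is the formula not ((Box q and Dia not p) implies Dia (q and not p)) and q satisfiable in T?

1. not ((Box q and Dia not p) implies Dia (q and not p)) and q, 0
2. not ((Box q and Dia not p) implies Dia (q and not p)), 0
3. q, 0
4. Box q and Dia not p, 0
5. not Dia (q and not p), 0
6. Box q, 0
7. Dia not p, 0
8. not (q and not p), 0
9. p, 0
10. not p, 1
11. not (q and not p), 1
12. q, 1
13. p, 1
Accessibility: 0R0, 0R1, 1R1
Branch closes: p and not p both at 1.
Every branch closes; the branch above is one of them.

Unsatisfiable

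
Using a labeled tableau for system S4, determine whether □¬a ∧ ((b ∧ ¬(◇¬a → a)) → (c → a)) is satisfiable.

Satisfiable

1. □¬a ∧ ((b ∧ ¬(◇¬a → a)) → (c → a)), u
2. □¬a, u   [∧-rule on 1]
3. (b ∧ ¬(◇¬a → a)) → (c → a), u   [∧-rule on 1]
4. ¬a, u   [□-rule on 2 via uRu]
5. c → a, u   [→-rule on 3 (branches; this branch)]
6. ¬c, u   [→-rule on 5 (branches; this branch)]
Accessibility: uRu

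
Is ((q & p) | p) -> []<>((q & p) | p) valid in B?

Valid in B

Tableau for the negation ~(((q & p) | p) -> []<>((q & p) | p)):
1. ~(((q & p) | p) -> []<>((q & p) | p)), u
2. (q & p) | p, u
3. ~[]<>((q & p) | p), u
4. q & p, u
5. q, u
6. p, u
7. ~<>((q & p) | p), v
8. ~((q & p) | p), u
9. ~(q & p), u
10. ~p, u
Accessibility: uRu, uRv, vRu, vRv
Branch closes: p and ~p both at u.
All branches of the negation close; one closing branch shown above.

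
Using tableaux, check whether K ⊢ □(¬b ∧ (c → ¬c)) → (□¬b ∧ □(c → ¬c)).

Valid

Tableau for the negation ¬(□(¬b ∧ (c → ¬c)) → (□¬b ∧ □(c → ¬c))):
1. ¬(□(¬b ∧ (c → ¬c)) → (□¬b ∧ □(c → ¬c))), w0
2. □(¬b ∧ (c → ¬c)), w0
3. ¬(□¬b ∧ □(c → ¬c)), w0
4. ¬□(c → ¬c), w0
5. ¬(c → ¬c), w1
6. c, w1
7. ¬b ∧ (c → ¬c), w1
8. ¬b, w1
9. c → ¬c, w1
10. ¬c, w1
Accessibility: w0Rw1
Branch closes: c and ¬c both at w1.
All branches of the negation close; one closing branch shown above.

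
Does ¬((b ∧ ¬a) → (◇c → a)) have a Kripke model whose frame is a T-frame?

Yes, satisfiable

1. ¬((b ∧ ¬a) → (◇c → a)), 0
2. b ∧ ¬a, 0
3. ¬(◇c → a), 0
4. b, 0
5. ¬a, 0
6. ◇c, 0
7. c, 1
Accessibility: 0R0, 0R1, 1R1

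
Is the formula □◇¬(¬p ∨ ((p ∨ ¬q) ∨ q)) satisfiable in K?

Satisfiable

1. □◇¬(¬p ∨ ((p ∨ ¬q) ∨ q)), u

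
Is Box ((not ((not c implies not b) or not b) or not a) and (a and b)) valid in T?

Not valid

Tableau for the negation not Box ((not ((not c implies not b) or not b) or not a) and (a and b)):
1. not Box ((not ((not c implies not b) or not b) or not a) and (a and b)), u
2. not ((not ((not c implies not b) or not b) or not a) and (a and b)), v
3. not (a and b), v
4. not b, v
Accessibility: uRu, uRv, vRv
The negation has an open branch (countermodel exists).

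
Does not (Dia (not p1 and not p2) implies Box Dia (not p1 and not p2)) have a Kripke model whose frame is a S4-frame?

Yes, satisfiable

1. not (Dia (not p1 and not p2) implies Box Dia (not p1 and not p2)), u
2. Dia (not p1 and not p2), u   [neg-implies-rule on 1]
3. not Box Dia (not p1 and not p2), u   [neg-implies-rule on 1]
4. not p1 and not p2, v   [Dia-rule on 2: fresh world v, uRv]
5. not p1, v   [and-rule on 4]
6. not p2, v   [and-rule on 4]
7. not Dia (not p1 and not p2), w   [neg-Box-rule on 3: fresh world w, uRw]
8. not (not p1 and not p2), w   [neg-Dia-rule on 7 via wRw]
9. p2, w   [neg-and-rule on 8 (branches; this branch)]
Accessibility: uRu, uRv, uRw, vRv, wRw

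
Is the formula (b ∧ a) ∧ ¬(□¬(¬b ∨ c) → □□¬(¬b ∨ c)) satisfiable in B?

1. (b ∧ a) ∧ ¬(□¬(¬b ∨ c) → □□¬(¬b ∨ c)), w0
2. b ∧ a, w0   [∧-rule on 1]
3. ¬(□¬(¬b ∨ c) → □□¬(¬b ∨ c)), w0   [∧-rule on 1]
4. b, w0   [∧-rule on 2]
5. a, w0   [∧-rule on 2]
6. □¬(¬b ∨ c), w0   [¬→-rule on 3]
7. ¬□□¬(¬b ∨ c), w0   [¬→-rule on 3]
8. ¬(¬b ∨ c), w0   [□-rule on 6 via w0Rw0]
9. ¬c, w0   [¬∨-rule on 8]
10. ¬□¬(¬b ∨ c), w1   [¬□-rule on 7: fresh world w1, w0Rw1]
11. ¬(¬b ∨ c), w1   [□-rule on 6 via w0Rw1]
12. b, w1   [¬∨-rule on 11]
13. ¬c, w1   [¬∨-rule on 11]
14. ¬b ∨ c, w2   [¬□-rule on 10: fresh world w2, w1Rw2]
15. c, w2   [∨-rule on 14 (branches; this branch)]
Accessibility: w0Rw0, w0Rw1, w1Rw0, w1Rw1, w1Rw2, w2Rw1, w2Rw2

Satisfiable (open branch found)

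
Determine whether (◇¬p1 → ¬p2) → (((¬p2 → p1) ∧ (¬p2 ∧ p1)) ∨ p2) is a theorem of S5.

Not valid

Tableau for the negation ¬((◇¬p1 → ¬p2) → (((¬p2 → p1) ∧ (¬p2 ∧ p1)) ∨ p2)):
1. ¬((◇¬p1 → ¬p2) → (((¬p2 → p1) ∧ (¬p2 ∧ p1)) ∨ p2)), u
2. ◇¬p1 → ¬p2, u
3. ¬(((¬p2 → p1) ∧ (¬p2 ∧ p1)) ∨ p2), u
4. ¬((¬p2 → p1) ∧ (¬p2 ∧ p1)), u
5. ¬p2, u
6. ¬(¬p2 ∧ p1), u
7. ¬p1, u
Accessibility: uRu
The negation has an open branch (countermodel exists).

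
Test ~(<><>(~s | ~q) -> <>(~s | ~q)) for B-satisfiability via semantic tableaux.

Satisfiable (open branch found)

1. ~(<><>(~s | ~q) -> <>(~s | ~q)), 0
2. <><>(~s | ~q), 0
3. ~<>(~s | ~q), 0
4. ~(~s | ~q), 0
5. s, 0
6. q, 0
7. <>(~s | ~q), 1
8. ~(~s | ~q), 1
9. s, 1
10. q, 1
11. ~s | ~q, 2
12. ~q, 2
Accessibility: 0R0, 0R1, 1R0, 1R1, 1R2, 2R1, 2R2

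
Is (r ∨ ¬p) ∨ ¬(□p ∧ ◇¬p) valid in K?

Tableau for the negation ¬((r ∨ ¬p) ∨ ¬(□p ∧ ◇¬p)):
1. ¬((r ∨ ¬p) ∨ ¬(□p ∧ ◇¬p)), u
2. ¬(r ∨ ¬p), u
3. □p ∧ ◇¬p, u
4. ¬r, u
5. p, u
6. □p, u
7. ◇¬p, u
8. ¬p, v
9. p, v
Accessibility: uRv
Branch closes: p and ¬p both at v.
All branches of the negation close; one closing branch shown above.

Valid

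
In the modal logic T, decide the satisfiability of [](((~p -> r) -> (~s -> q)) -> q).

Satisfiable

1. [](((~p -> r) -> (~s -> q)) -> q), u
2. ((~p -> r) -> (~s -> q)) -> q, u
3. q, u
Accessibility: uRu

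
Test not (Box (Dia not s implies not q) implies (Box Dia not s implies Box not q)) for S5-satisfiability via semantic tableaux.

1. not (Box (Dia not s implies not q) implies (Box Dia not s implies Box not q)), 0
2. Box (Dia not s implies not q), 0
3. not (Box Dia not s implies Box not q), 0
4. Box Dia not s, 0
5. not Box not q, 0
6. Dia not s implies not q, 0
7. Dia not s, 0
8. not q, 0
9. q, 1
10. Dia not s implies not q, 1
11. Dia not s, 1
12. not Dia not s, 1
13. s, 0
14. s, 1
15. not s, 2
16. Dia not s implies not q, 2
17. Dia not s, 2
18. s, 2
Accessibility: 0R0, 0R1, 0R2, 1R0, 1R1, 1R2, 2R0, 2R1, 2R2
Branch closes: s and not s both at 2.
Every branch closes; the branch above is one of them.

Unsatisfiable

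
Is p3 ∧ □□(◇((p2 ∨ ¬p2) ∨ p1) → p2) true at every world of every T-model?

Not valid

Tableau for the negation ¬(p3 ∧ □□(◇((p2 ∨ ¬p2) ∨ p1) → p2)):
1. ¬(p3 ∧ □□(◇((p2 ∨ ¬p2) ∨ p1) → p2)), w0
2. ¬□□(◇((p2 ∨ ¬p2) ∨ p1) → p2), w0
3. ¬□(◇((p2 ∨ ¬p2) ∨ p1) → p2), w1
4. ¬(◇((p2 ∨ ¬p2) ∨ p1) → p2), w2
5. ◇((p2 ∨ ¬p2) ∨ p1), w2
6. ¬p2, w2
7. (p2 ∨ ¬p2) ∨ p1, w3
8. p1, w3
Accessibility: w0Rw0, w0Rw1, w1Rw1, w1Rw2, w2Rw2, w2Rw3, w3Rw3
The negation has an open branch (countermodel exists).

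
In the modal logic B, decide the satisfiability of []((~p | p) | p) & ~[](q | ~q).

Unsatisfiable (every branch closes)

1. []((~p | p) | p) & ~[](q | ~q), u
2. []((~p | p) | p), u
3. ~[](q | ~q), u
4. (~p | p) | p, u
5. ~p | p, u
6. p, u
7. ~(q | ~q), v
8. ~q, v
9. q, v
Accessibility: uRu, uRv, vRu, vRv
Branch closes: q and ~q both at v.
All branches of the tableau close; one closing branch shown above.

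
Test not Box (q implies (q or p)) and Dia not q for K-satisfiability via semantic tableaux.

Unsatisfiable

1. not Box (q implies (q or p)) and Dia not q, w0
2. not Box (q implies (q or p)), w0
3. Dia not q, w0
4. not (q implies (q or p)), w1
5. q, w1
6. not (q or p), w1
7. not q, w1
8. not p, w1
Accessibility: w0Rw1
Branch closes: q and not q both at w1.
All branches of the tableau close; one closing branch shown above.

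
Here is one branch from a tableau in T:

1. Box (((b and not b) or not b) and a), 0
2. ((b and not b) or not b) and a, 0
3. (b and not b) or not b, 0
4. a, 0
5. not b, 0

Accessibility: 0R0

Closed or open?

There is no literal clash: for every atom and world, at most one sign appears.

Not closed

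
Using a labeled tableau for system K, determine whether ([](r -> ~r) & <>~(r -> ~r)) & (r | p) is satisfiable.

1. ([](r -> ~r) & <>~(r -> ~r)) & (r | p), u
2. [](r -> ~r) & <>~(r -> ~r), u   [&-rule on 1]
3. r | p, u   [&-rule on 1]
4. [](r -> ~r), u   [&-rule on 2]
5. <>~(r -> ~r), u   [&-rule on 2]
6. p, u   [|-rule on 3 (branches; this branch)]
7. ~(r -> ~r), v   [<>-rule on 5: fresh world v, uRv]
8. r, v   [~->-rule on 7]
9. r -> ~r, v   [[]-rule on 4 via uRv]
10. ~r, v   [->-rule on 9 (branches; this branch)]
Accessibility: uRv
Branch closes: r and ~r both at v.
Every branch closes; the branch above is one of them.

Unsatisfiable (every branch closes)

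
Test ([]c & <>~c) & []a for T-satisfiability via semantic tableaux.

1. ([]c & <>~c) & []a, w0
2. []c & <>~c, w0
3. []a, w0
4. []c, w0
5. <>~c, w0
6. a, w0
7. c, w0
8. ~c, w1
9. a, w1
10. c, w1
Accessibility: w0Rw0, w0Rw1, w1Rw1
Branch closes: c and ~c both at w1.
Every branch closes; the branch above is one of them.

Unsatisfiable (every branch closes)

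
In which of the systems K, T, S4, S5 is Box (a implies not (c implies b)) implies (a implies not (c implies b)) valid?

K-tableau for the negation not (Box (a implies not (c implies b)) implies (a implies not (c implies b))):
1. not (Box (a implies not (c implies b)) implies (a implies not (c implies b))), 0
2. Box (a implies not (c implies b)), 0
3. not (a implies not (c implies b)), 0
4. a, 0
5. c implies b, 0
6. b, 0
Complete open branch: countermodel on a K-frame, so not valid in K.
T-tableau for the negation not (Box (a implies not (c implies b)) implies (a implies not (c implies b))):
1. not (Box (a implies not (c implies b)) implies (a implies not (c implies b))), 0
2. Box (a implies not (c implies b)), 0
3. not (a implies not (c implies b)), 0
4. a, 0
5. c implies b, 0
6. a implies not (c implies b), 0
7. b, 0
8. not (c implies b), 0
9. c, 0
10. not b, 0
Accessibility: 0R0
Branch closes: b and not b both at 0.
Every branch closes (one shown): valid in T, hence also in S4, S5 (every theorem of T is a theorem of S4 and S5).

T, S4, S5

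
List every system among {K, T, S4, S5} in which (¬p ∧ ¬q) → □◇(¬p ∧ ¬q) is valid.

S4-tableau for the negation ¬((¬p ∧ ¬q) → □◇(¬p ∧ ¬q)):
1. ¬((¬p ∧ ¬q) → □◇(¬p ∧ ¬q)), w0
2. ¬p ∧ ¬q, w0   [¬→-rule on 1]
3. ¬□◇(¬p ∧ ¬q), w0   [¬→-rule on 1]
4. ¬p, w0   [∧-rule on 2]
5. ¬q, w0   [∧-rule on 2]
6. ¬◇(¬p ∧ ¬q), w1   [¬□-rule on 3: fresh world w1, w0Rw1]
7. ¬(¬p ∧ ¬q), w1   [¬◇-rule on 6 via w1Rw1]
8. q, w1   [¬∧-rule on 7 (branches; this branch)]
Accessibility: w0Rw0, w0Rw1, w1Rw1
Complete open branch: countermodel on an S4-frame, so not valid in S4, nor in K, T (the same frame is also a K-frame and a T-frame).
S5-tableau for the negation ¬((¬p ∧ ¬q) → □◇(¬p ∧ ¬q)):
1. ¬((¬p ∧ ¬q) → □◇(¬p ∧ ¬q)), w0
2. ¬p ∧ ¬q, w0   [¬→-rule on 1]
3. ¬□◇(¬p ∧ ¬q), w0   [¬→-rule on 1]
4. ¬p, w0   [∧-rule on 2]
5. ¬q, w0   [∧-rule on 2]
6. ¬◇(¬p ∧ ¬q), w1   [¬□-rule on 3: fresh world w1, w0Rw1]
7. ¬(¬p ∧ ¬q), w0   [¬◇-rule on 6 via w1Rw0]
8. ¬(¬p ∧ ¬q), w1   [¬◇-rule on 6 via w1Rw1]
9. q, w0   [¬∧-rule on 7 (branches; this branch)]
Accessibility: w0Rw0, w0Rw1, w1Rw0, w1Rw1
Branch closes: q and ¬q both at w0.
Every branch closes (one shown): valid in S5.

S5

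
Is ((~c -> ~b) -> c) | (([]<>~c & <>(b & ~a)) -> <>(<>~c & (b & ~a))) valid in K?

Tableau for the negation ~(((~c -> ~b) -> c) | (([]<>~c & <>(b & ~a)) -> <>(<>~c & (b & ~a)))):
1. ~(((~c -> ~b) -> c) | (([]<>~c & <>(b & ~a)) -> <>(<>~c & (b & ~a)))), u
2. ~((~c -> ~b) -> c), u
3. ~(([]<>~c & <>(b & ~a)) -> <>(<>~c & (b & ~a))), u
4. ~c -> ~b, u
5. ~c, u
6. []<>~c & <>(b & ~a), u
7. ~<>(<>~c & (b & ~a)), u
8. []<>~c, u
9. <>(b & ~a), u
10. ~b, u
11. b & ~a, v
12. b, v
13. ~a, v
14. ~(<>~c & (b & ~a)), v
15. <>~c, v
16. ~<>~c, v
17. ~c, w
18. c, w
Accessibility: uRv, vRw
Branch closes: c and ~c both at w.
All branches of the negation close; one closing branch shown above.

Valid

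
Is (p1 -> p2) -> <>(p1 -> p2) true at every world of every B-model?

Tableau for the negation ~((p1 -> p2) -> <>(p1 -> p2)):
1. ~((p1 -> p2) -> <>(p1 -> p2)), u
2. p1 -> p2, u
3. ~<>(p1 -> p2), u
4. ~(p1 -> p2), u
5. p1, u
6. ~p2, u
7. p2, u
Accessibility: uRu
Branch closes: p2 and ~p2 both at u.
All branches of the negation close; one closing branch shown above.

Yes, valid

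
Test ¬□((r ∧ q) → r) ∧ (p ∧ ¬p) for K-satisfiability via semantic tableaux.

1. ¬□((r ∧ q) → r) ∧ (p ∧ ¬p), u
2. ¬□((r ∧ q) → r), u
3. p ∧ ¬p, u
4. p, u
5. ¬p, u
Branch closes: p and ¬p both at u.
Every branch closes; the branch above is one of them.

Unsatisfiable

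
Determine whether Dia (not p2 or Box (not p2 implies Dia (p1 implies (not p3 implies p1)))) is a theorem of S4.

Tableau for the negation not Dia (not p2 or Box (not p2 implies Dia (p1 implies (not p3 implies p1)))):
1. not Dia (not p2 or Box (not p2 implies Dia (p1 implies (not p3 implies p1)))), w0
2. not (not p2 or Box (not p2 implies Dia (p1 implies (not p3 implies p1)))), w0
3. p2, w0
4. not Box (not p2 implies Dia (p1 implies (not p3 implies p1))), w0
5. not (not p2 implies Dia (p1 implies (not p3 implies p1))), w1
6. not p2, w1
7. not Dia (p1 implies (not p3 implies p1)), w1
8. not (not p2 or Box (not p2 implies Dia (p1 implies (not p3 implies p1)))), w1
9. p2, w1
10. not Box (not p2 implies Dia (p1 implies (not p3 implies p1))), w1
Accessibility: w0Rw0, w0Rw1, w1Rw1
Branch closes: p2 and not p2 both at w1.
All branches of the negation close; one closing branch shown above.

Valid in S4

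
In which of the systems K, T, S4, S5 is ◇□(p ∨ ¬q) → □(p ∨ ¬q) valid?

S5

S4-tableau for the negation ¬(◇□(p ∨ ¬q) → □(p ∨ ¬q)):
1. ¬(◇□(p ∨ ¬q) → □(p ∨ ¬q)), w0
2. ◇□(p ∨ ¬q), w0
3. ¬□(p ∨ ¬q), w0
4. □(p ∨ ¬q), w1
5. p ∨ ¬q, w1
6. ¬q, w1
7. ¬(p ∨ ¬q), w2
8. ¬p, w2
9. q, w2
Accessibility: w0Rw0, w0Rw1, w0Rw2, w1Rw1, w2Rw2
Complete open branch: countermodel on an S4-frame, so not valid in S4, nor in K, T (the same frame is also a K-frame and a T-frame).
S5-tableau for the negation ¬(◇□(p ∨ ¬q) → □(p ∨ ¬q)):
1. ¬(◇□(p ∨ ¬q) → □(p ∨ ¬q)), w0
2. ◇□(p ∨ ¬q), w0
3. ¬□(p ∨ ¬q), w0
4. □(p ∨ ¬q), w1
5. p ∨ ¬q, w0
6. p ∨ ¬q, w1
7. ¬q, w0
8. ¬q, w1
9. ¬(p ∨ ¬q), w2
10. ¬p, w2
11. q, w2
12. p ∨ ¬q, w2
13. ¬q, w2
Accessibility: w0Rw0, w0Rw1, w0Rw2, w1Rw0, w1Rw1, w1Rw2, w2Rw0, w2Rw1, w2Rw2
Branch closes: q and ¬q both at w2.
Every branch closes (one shown): valid in S5.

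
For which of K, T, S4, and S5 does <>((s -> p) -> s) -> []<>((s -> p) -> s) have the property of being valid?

S5

S4-tableau for the negation ~(<>((s -> p) -> s) -> []<>((s -> p) -> s)):
1. ~(<>((s -> p) -> s) -> []<>((s -> p) -> s)), w0
2. <>((s -> p) -> s), w0   [~->-rule on 1]
3. ~[]<>((s -> p) -> s), w0   [~->-rule on 1]
4. (s -> p) -> s, w1   [<>-rule on 2: fresh world w1, w0Rw1]
5. s, w1   [->-rule on 4 (branches; this branch)]
6. ~<>((s -> p) -> s), w2   [~[]-rule on 3: fresh world w2, w0Rw2]
7. ~((s -> p) -> s), w2   [~<>-rule on 6 via w2Rw2]
8. s -> p, w2   [~->-rule on 7]
9. ~s, w2   [~->-rule on 7]
10. p, w2   [->-rule on 8 (branches; this branch)]
Accessibility: w0Rw0, w0Rw1, w0Rw2, w1Rw1, w2Rw2
Complete open branch: countermodel on an S4-frame, so not valid in S4, nor in K, T (the same frame is also a K-frame and a T-frame).
S5-tableau for the negation ~(<>((s -> p) -> s) -> []<>((s -> p) -> s)):
1. ~(<>((s -> p) -> s) -> []<>((s -> p) -> s)), w0
2. <>((s -> p) -> s), w0   [~->-rule on 1]
3. ~[]<>((s -> p) -> s), w0   [~->-rule on 1]
4. (s -> p) -> s, w1   [<>-rule on 2: fresh world w1, w0Rw1]
5. ~(s -> p), w1   [->-rule on 4 (branches; this branch)]
6. s, w1   [~->-rule on 5]
7. ~p, w1   [~->-rule on 5]
8. ~<>((s -> p) -> s), w2   [~[]-rule on 3: fresh world w2, w0Rw2]
9. ~((s -> p) -> s), w0   [~<>-rule on 8 via w2Rw0]
10. s -> p, w0   [~->-rule on 9]
11. ~s, w0   [~->-rule on 9]
12. ~((s -> p) -> s), w1   [~<>-rule on 8 via w2Rw1]
13. s -> p, w1   [~->-rule on 12]
14. ~s, w1   [~->-rule on 12]
Accessibility: w0Rw0, w0Rw1, w0Rw2, w1Rw0, w1Rw1, w1Rw2, w2Rw0, w2Rw1, w2Rw2
Branch closes: s and ~s both at w1.
Every branch closes (one shown): valid in S5.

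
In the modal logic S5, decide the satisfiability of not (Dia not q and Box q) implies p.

1. not (Dia not q and Box q) implies p, 0
2. p, 0
Accessibility: 0R0

Yes, satisfiable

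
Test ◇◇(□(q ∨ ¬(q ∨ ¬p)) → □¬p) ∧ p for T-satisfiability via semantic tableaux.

1. ◇◇(□(q ∨ ¬(q ∨ ¬p)) → □¬p) ∧ p, 0
2. ◇◇(□(q ∨ ¬(q ∨ ¬p)) → □¬p), 0
3. p, 0
4. ◇(□(q ∨ ¬(q ∨ ¬p)) → □¬p), 1
5. □(q ∨ ¬(q ∨ ¬p)) → □¬p, 2
6. □¬p, 2
7. ¬p, 2
Accessibility: 0R0, 0R1, 1R1, 1R2, 2R2

Yes, satisfiable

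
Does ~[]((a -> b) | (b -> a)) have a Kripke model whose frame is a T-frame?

1. ~[]((a -> b) | (b -> a)), u
2. ~((a -> b) | (b -> a)), v
3. ~(a -> b), v
4. ~(b -> a), v
5. a, v
6. ~b, v
7. b, v
8. ~a, v
Accessibility: uRu, uRv, vRv
Branch closes: b and ~b both at v.
(One branch shown.) All branches close.

No, unsatisfiable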